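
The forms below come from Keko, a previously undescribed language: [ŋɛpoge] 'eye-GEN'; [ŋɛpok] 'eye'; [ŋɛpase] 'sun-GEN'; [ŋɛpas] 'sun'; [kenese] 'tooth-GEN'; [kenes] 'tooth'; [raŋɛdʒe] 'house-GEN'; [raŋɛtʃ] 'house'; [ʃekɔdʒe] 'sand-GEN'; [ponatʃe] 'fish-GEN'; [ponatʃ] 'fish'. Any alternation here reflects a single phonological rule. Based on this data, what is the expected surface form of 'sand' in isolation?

[ʃekɔtʃ]

The stem for 'house' ends in [dʒ] in [raŋɛdʒe] but [tʃ] in [raŋɛtʃ].
But 'fish' keeps [tʃ] in both environments ([ponatʃe], [ponatʃ]), so there is no rule changing /tʃ/ to [dʒ] before the GEN suffix.
The underlying segment must be /dʒ/; voiced obstruents become voiceless word-finally, yielding [tʃ] there.
The one attested form of 'sand', [ʃekɔdʒe], shows underlying /ʃekɔdʒ/. Applying the same rule word-finally gives [ʃekɔtʃ].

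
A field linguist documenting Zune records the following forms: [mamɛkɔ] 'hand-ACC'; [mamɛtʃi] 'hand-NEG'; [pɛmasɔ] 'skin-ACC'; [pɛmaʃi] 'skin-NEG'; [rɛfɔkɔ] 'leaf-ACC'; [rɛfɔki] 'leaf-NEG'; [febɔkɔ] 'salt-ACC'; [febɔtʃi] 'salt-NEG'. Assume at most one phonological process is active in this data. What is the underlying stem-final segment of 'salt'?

'salt' shows [k] ~ [tʃ] at the end of the stem ([febɔkɔ] vs [febɔtʃi]).
If /k/ were underlying and a rule turned it into [tʃ] before the NEG suffix, 'leaf' would also alternate; but it has [k] in both [rɛfɔkɔ] and [rɛfɔki].
So /tʃ/ is underlying, and a rule of depalatalization — palato-alveolar /tʃ/ and /ʃ/ become [k] and [s] when no front vowel follows — gives [k].

/tʃ/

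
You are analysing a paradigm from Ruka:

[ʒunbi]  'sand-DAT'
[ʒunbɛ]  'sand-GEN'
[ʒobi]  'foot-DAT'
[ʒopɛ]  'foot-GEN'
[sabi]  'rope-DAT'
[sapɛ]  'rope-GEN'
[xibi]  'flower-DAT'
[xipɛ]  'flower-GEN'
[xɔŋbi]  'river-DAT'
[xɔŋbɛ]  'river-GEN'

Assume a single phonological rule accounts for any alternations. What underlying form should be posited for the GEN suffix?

The GEN morpheme has two allomorphs, [-bɛ] and [-pɛ].
By contrast the DAT suffix keeps its initial [b] throughout — that segment must be underlying.
So the underlying form is /-pɛ/, and voiceless stops become voiced after a nasal.

/-pɛ/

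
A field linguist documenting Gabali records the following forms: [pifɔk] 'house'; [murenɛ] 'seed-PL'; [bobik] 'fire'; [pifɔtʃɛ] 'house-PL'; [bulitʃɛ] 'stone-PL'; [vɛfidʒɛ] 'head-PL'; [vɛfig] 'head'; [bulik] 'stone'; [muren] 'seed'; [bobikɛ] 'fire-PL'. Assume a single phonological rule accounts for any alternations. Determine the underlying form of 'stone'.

/bulitʃ/

The stem for 'stone' ends in [k] in [bulik] but [tʃ] in [bulitʃɛ].
But 'fire' keeps [k] in both environments ([bobik], [bobikɛ]), so there is no rule changing /k/ to [tʃ] before the PL suffix.
So /tʃ/ is underlying, and a rule of depalatalization — palato-alveolar /tʃ/ and /dʒ/ become [k] and [g] when no front vowel follows — gives [k].
Hence 'stone' is /bulitʃ/ underlyingly.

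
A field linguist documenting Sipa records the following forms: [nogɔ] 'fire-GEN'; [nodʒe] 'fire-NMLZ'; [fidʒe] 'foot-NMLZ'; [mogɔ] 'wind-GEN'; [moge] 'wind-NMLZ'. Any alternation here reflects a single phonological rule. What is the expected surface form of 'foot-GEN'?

The root 'fire' surfaces as [nogɔ] and [nodʒe], with a stem-final [g] ~ [dʒ] alternation.
But 'wind' keeps [g] in both environments ([mogɔ], [moge]), so there is no rule changing /g/ to [dʒ] before the NMLZ suffix.
Therefore /dʒ/ is basic and [g] is derived by depalatalization (palato-alveolar /dʒ/ becomes [g] when no front vowel follows).
From [fidʒe] the stem 'foot' is /fidʒ/; when no front vowel follows this yields [figɔ].

[figɔ]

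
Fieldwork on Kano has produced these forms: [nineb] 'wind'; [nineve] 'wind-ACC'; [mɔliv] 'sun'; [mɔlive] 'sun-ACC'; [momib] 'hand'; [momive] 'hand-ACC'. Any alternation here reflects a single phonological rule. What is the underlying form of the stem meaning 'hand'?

The root 'hand' surfaces as [momib] and [momive], with a stem-final [b] ~ [v] alternation.
The stem 'sun' ([mɔliv], [mɔlive]) shows [v] unchanged in both environments, so [v] cannot be basic with [b] derived in isolation.
The alternation reflects intervocalic spirantization: voiced stops become fricatives between vowels. /b/ is underlying.
Hence 'hand' is /momib/ underlyingly.

/momib/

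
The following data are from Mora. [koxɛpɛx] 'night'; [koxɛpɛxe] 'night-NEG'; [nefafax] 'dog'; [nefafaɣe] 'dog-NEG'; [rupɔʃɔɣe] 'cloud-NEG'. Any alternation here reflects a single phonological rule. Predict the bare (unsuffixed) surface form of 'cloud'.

[rupɔʃɔx]

In [nefafax] and [nefafaɣe] the final segment of 'dog' alternates: [x] ~ [ɣ].
But 'night' keeps [x] in both environments ([koxɛpɛx], [koxɛpɛxe]), so there is no rule changing /x/ to [ɣ] before the NEG suffix.
The underlying segment must be /ɣ/; voiced obstruents become voiceless word-finally, yielding [x] there.
From [rupɔʃɔɣe] the stem 'cloud' is /rupɔʃɔɣ/; word-finally this yields [rupɔʃɔx].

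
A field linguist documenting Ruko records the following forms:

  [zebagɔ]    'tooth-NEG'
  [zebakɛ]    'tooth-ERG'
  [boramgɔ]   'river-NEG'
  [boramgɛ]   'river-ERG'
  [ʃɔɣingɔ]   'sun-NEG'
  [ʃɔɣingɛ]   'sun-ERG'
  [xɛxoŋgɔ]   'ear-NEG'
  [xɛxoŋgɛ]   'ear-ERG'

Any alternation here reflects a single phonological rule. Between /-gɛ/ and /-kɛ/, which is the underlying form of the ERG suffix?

/-kɛ/

The ERG morpheme has two allomorphs, [-gɛ] and [-kɛ].
The NEG suffix, which begins with [g], is invariant after every stem; so [g] is not altered by any rule here.
The ERG suffix is therefore /-kɛ/ underlyingly, with post-nasal voicing: voiceless stops become voiced after a nasal.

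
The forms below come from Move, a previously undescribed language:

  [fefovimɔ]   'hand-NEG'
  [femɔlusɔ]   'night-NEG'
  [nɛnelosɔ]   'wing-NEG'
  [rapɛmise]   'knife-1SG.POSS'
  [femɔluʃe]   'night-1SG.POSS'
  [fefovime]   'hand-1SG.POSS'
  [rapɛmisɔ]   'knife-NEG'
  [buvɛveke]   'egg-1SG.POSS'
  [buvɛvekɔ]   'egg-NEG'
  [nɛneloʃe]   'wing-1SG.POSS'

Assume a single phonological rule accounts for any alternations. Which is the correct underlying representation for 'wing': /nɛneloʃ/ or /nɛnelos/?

/nɛneloʃ/

The root 'wing' surfaces as [nɛneloʃe] and [nɛnelosɔ], with a stem-final [ʃ] ~ [s] alternation.
If /s/ were underlying and a rule turned it into [ʃ] before the 1SG.POSS suffix, 'knife' would also alternate; but it has [s] in both [rapɛmise] and [rapɛmisɔ].
The underlying segment must be /ʃ/; palato-alveolar /ʃ/ becomes [s] when no front vowel follows, yielding [s] there.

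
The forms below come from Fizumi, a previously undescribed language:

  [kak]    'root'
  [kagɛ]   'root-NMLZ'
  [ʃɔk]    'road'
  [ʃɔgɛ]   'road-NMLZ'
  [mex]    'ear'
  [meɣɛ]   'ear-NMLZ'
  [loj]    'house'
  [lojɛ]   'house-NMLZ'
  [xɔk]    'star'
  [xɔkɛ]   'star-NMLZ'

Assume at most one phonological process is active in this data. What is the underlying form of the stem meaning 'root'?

'root' shows [k] ~ [g] at the end of the stem ([kak] vs [kagɛ]).
But 'star' keeps [k] in both environments ([xɔk], [xɔkɛ]), so there is no rule changing /k/ to [g] before the NMLZ suffix.
Therefore /g/ is basic and [k] is derived by word-final obstruent devoicing (voiced obstruents become voiceless word-finally).
So 'root' = /kag/.

/kag/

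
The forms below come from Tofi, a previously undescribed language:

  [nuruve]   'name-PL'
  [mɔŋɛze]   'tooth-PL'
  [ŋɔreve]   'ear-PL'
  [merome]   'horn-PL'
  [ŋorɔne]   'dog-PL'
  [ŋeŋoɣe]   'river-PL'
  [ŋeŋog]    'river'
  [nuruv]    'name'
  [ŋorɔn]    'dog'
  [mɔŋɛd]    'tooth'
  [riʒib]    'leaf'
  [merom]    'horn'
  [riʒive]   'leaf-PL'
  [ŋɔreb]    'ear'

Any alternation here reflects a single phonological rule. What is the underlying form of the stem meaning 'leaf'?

In [riʒib] and [riʒive] the final segment of 'leaf' alternates: [b] ~ [v].
The stem 'name' ([nuruv], [nuruve]) shows [v] unchanged in both environments, so [v] cannot be basic with [b] derived in isolation.
So /b/ is underlying, and a rule of intervocalic spirantization — voiced stops become fricatives between vowels — gives [v].

/riʒib/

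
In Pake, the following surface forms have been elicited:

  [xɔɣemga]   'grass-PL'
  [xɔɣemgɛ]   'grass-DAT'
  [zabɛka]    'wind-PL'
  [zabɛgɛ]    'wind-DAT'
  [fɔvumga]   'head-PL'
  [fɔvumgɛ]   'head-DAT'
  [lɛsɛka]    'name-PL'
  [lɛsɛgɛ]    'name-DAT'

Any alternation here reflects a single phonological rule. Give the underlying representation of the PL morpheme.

The PL morpheme has two allomorphs, [-ga] and [-ka].
By contrast the DAT suffix keeps its initial [g] throughout — that segment must be underlying.
The PL suffix is therefore /-ka/ underlyingly, with post-nasal voicing: voiceless stops become voiced after a nasal.

/-ka/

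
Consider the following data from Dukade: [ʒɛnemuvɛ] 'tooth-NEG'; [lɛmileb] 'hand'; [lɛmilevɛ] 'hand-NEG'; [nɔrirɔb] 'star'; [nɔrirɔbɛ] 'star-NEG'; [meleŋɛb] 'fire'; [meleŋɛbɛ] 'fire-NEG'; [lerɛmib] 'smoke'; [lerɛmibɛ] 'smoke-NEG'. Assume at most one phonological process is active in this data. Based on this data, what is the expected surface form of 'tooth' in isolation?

[ʒɛnemub]

The root 'hand' surfaces as [lɛmileb] and [lɛmilevɛ], with a stem-final [b] ~ [v] alternation.
But 'smoke' keeps [b] in both environments ([lerɛmib], [lerɛmibɛ]), so there is no rule changing /b/ to [v] before the NEG suffix.
The alternation reflects word-final hardening: voiced fricatives become stops word-finally. /v/ is underlying.
From [ʒɛnemuvɛ] the stem 'tooth' is /ʒɛnemuv/; word-finally this yields [ʒɛnemub].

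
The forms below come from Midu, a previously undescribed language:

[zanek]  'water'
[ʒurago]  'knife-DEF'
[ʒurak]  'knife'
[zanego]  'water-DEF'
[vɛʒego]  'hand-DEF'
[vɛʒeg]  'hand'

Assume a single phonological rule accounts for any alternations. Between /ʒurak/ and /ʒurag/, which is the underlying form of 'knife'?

/ʒurak/

In [ʒurago] and [ʒurak] the final segment of 'knife' alternates: [g] ~ [k].
The stem 'hand' ([vɛʒego], [vɛʒeg]) shows [g] unchanged in both environments, so [g] cannot be basic with [k] derived in isolation.
The underlying segment must be /k/; voiceless stops become voiced between vowels, yielding [g] there.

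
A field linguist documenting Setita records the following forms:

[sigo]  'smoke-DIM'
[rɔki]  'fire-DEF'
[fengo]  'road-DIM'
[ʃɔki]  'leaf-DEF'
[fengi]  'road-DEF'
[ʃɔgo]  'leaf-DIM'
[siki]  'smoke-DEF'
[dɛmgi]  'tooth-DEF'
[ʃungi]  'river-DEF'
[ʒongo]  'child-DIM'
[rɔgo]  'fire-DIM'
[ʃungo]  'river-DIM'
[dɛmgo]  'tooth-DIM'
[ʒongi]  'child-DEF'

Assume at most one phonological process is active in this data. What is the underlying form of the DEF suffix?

The DEF morpheme has two allomorphs, [-gi] and [-ki].
By contrast the DIM suffix keeps its initial [g] throughout — that segment must be underlying.
So the underlying form is /-ki/, and voiceless stops become voiced after a nasal.

/-ki/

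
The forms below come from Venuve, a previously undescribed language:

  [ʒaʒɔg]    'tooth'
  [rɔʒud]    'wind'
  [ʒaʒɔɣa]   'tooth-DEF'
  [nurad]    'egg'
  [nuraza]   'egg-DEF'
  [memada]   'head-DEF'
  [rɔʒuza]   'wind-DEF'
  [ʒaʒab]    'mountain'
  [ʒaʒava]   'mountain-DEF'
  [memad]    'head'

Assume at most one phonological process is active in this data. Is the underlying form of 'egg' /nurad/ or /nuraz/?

/nuraz/

'egg' shows [d] ~ [z] at the end of the stem ([nurad] vs [nuraza]).
If /d/ were underlying and a rule turned it into [z] before the DEF suffix, 'head' would also alternate; but it has [d] in both [memad] and [memada].
The underlying segment must be /z/; voiced fricatives become stops word-finally, yielding [d] there.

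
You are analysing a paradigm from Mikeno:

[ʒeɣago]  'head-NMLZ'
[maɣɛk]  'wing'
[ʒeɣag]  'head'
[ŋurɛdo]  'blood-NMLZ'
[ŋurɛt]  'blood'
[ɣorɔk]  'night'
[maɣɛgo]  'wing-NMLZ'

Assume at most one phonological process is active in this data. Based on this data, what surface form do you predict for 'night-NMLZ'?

[ɣorɔgo]

The root 'wing' surfaces as [maɣɛgo] and [maɣɛk], with a stem-final [g] ~ [k] alternation.
The stem 'head' ([ʒeɣago], [ʒeɣag]) shows [g] unchanged in both environments, so [g] cannot be basic with [k] derived in isolation.
The underlying segment must be /k/; voiceless stops become voiced between vowels, yielding [g] there.
From [ɣorɔk] the stem 'night' is /ɣorɔk/; between vowels this yields [ɣorɔgo].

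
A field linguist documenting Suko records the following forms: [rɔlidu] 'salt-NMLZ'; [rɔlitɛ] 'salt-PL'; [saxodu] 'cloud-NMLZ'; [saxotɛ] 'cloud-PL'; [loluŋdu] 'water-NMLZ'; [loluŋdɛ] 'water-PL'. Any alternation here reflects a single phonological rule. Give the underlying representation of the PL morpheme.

/-tɛ/

The PL suffix surfaces as [-dɛ] and [-tɛ], depending on the final segment of the stem.
The NMLZ suffix, which begins with [d], is invariant after every stem; so [d] is not altered by any rule here.
The PL suffix is therefore /-tɛ/ underlyingly, with post-nasal voicing: voiceless stops become voiced after a nasal.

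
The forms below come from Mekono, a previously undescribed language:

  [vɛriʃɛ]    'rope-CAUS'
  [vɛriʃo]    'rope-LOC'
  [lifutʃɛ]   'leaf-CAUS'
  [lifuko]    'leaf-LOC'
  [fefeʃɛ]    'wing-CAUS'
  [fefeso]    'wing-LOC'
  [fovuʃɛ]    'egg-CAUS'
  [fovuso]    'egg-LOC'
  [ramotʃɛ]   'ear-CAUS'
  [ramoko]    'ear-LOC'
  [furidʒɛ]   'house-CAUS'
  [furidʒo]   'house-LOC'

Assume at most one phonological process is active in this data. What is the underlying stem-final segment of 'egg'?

/s/

In [fovuʃɛ] and [fovuso] the final segment of 'egg' alternates: [ʃ] ~ [s].
The stem 'rope' ([vɛriʃɛ], [vɛriʃo]) shows [ʃ] unchanged in both environments, so [ʃ] cannot be basic with [s] derived before the LOC suffix.
Therefore /s/ is basic and [ʃ] is derived by palatalization before a front vowel (/k/ and /s/ become palato-alveolar [tʃ] and [ʃ] before a front vowel).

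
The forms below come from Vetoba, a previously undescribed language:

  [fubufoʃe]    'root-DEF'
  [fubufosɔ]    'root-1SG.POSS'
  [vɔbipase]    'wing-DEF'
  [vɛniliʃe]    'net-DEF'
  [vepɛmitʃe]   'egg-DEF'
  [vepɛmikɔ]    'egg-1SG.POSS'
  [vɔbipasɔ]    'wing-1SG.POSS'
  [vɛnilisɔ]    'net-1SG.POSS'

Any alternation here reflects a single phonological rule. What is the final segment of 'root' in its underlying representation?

/ʃ/

In [fubufosɔ] and [fubufoʃe] the final segment of 'root' alternates: [s] ~ [ʃ].
If /s/ were underlying and a rule turned it into [ʃ] before the DEF suffix, 'wing' would also alternate; but it has [s] in both [vɔbipasɔ] and [vɔbipase].
The alternation reflects depalatalization: palato-alveolar /tʃ/ and /ʃ/ become [k] and [s] when no front vowel follows. /ʃ/ is underlying.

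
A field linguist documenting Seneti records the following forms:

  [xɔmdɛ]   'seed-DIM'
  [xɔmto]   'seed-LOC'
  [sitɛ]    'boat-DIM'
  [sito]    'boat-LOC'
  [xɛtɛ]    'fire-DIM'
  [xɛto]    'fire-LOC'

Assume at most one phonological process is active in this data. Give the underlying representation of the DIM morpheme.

The DIM morpheme has two allomorphs, [-dɛ] and [-tɛ].
The LOC suffix, which begins with [t], is invariant after every stem; so [t] is not altered by any rule here.
The DIM suffix is therefore /-dɛ/ underlyingly, with post-vocalic devoicing: voiced stops become voiceless after a vowel.

/-dɛ/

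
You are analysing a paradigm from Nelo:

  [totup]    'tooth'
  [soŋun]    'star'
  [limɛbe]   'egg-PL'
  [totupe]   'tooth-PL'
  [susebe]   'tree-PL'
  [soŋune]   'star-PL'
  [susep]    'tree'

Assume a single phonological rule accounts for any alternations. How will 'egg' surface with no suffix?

In [susebe] and [susep] the final segment of 'tree' alternates: [b] ~ [p].
But 'tooth' keeps [p] in both environments ([totupe], [totup]), so there is no rule changing /p/ to [b] before the PL suffix.
The underlying segment must be /b/; voiced obstruents become voiceless word-finally, yielding [p] there.
The one attested form of 'egg', [limɛbe], shows underlying /limɛb/. Applying the same rule word-finally gives [limɛp].

[limɛp]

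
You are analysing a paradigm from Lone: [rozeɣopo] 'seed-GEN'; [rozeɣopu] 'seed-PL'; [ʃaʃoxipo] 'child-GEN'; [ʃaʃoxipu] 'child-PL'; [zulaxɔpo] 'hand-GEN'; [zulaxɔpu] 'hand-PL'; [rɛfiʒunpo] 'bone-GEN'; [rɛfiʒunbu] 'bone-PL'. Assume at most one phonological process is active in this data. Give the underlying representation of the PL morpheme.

The PL suffix surfaces as [-bu] and [-pu], depending on the final segment of the stem.
The GEN suffix, which begins with [p], is invariant after every stem; so [p] is not altered by any rule here.
The PL suffix is therefore /-bu/ underlyingly, with post-vocalic devoicing: voiced stops become voiceless after a vowel.

/-bu/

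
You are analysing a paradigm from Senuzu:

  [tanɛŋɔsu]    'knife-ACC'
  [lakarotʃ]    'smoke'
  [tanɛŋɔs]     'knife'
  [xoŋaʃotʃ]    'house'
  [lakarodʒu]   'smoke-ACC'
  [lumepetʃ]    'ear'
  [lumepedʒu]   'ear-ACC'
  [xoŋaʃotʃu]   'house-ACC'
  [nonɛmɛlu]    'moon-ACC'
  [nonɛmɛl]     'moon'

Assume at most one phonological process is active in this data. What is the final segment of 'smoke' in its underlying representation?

/dʒ/

'smoke' shows [dʒ] ~ [tʃ] at the end of the stem ([lakarodʒu] vs [lakarotʃ]).
Compare 'house', with invariant [tʃ] in [xoŋaʃotʃu] and [xoŋaʃotʃ]: an analysis with underlying /tʃ/ and a rule producing [dʒ] before the ACC suffix would wrongly predict alternation here too.
So /dʒ/ is underlying, and a rule of word-final obstruent devoicing — voiced obstruents become voiceless word-finally — gives [tʃ].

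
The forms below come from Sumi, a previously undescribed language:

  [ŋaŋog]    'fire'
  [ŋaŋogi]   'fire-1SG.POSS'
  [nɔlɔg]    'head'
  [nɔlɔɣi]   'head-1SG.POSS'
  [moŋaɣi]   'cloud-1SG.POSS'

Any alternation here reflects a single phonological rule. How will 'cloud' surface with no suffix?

[moŋag]

The root 'head' surfaces as [nɔlɔg] and [nɔlɔɣi], with a stem-final [g] ~ [ɣ] alternation.
If /g/ were underlying and a rule turned it into [ɣ] before the 1SG.POSS suffix, 'fire' would also alternate; but it has [g] in both [ŋaŋog] and [ŋaŋogi].
The alternation reflects word-final hardening: voiced fricatives become stops word-finally. /ɣ/ is underlying.
The one attested form of 'cloud', [moŋaɣi], shows underlying /moŋaɣ/. Applying the same rule word-finally gives [moŋag].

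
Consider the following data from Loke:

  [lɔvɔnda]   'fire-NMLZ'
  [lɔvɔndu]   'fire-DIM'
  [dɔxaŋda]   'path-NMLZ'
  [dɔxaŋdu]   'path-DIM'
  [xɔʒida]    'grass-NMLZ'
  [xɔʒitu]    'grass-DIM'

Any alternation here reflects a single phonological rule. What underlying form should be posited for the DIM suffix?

The DIM suffix surfaces as [-du] and [-tu], depending on the final segment of the stem.
By contrast the NMLZ suffix keeps its initial [d] throughout — that segment must be underlying.
So the underlying form is /-tu/, and voiceless stops become voiced after a nasal.

/-tu/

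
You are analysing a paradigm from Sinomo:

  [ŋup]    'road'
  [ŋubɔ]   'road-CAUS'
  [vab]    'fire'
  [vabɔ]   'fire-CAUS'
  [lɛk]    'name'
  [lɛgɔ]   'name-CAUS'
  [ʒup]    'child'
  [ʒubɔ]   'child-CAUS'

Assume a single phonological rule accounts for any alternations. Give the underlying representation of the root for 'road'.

/ŋup/

The root 'road' surfaces as [ŋup] and [ŋubɔ], with a stem-final [p] ~ [b] alternation.
The stem 'fire' ([vab], [vabɔ]) shows [b] unchanged in both environments, so [b] cannot be basic with [p] derived in isolation.
The underlying segment must be /p/; voiceless stops become voiced between vowels, yielding [b] there.
The underlying form of 'road' is therefore /ŋup/.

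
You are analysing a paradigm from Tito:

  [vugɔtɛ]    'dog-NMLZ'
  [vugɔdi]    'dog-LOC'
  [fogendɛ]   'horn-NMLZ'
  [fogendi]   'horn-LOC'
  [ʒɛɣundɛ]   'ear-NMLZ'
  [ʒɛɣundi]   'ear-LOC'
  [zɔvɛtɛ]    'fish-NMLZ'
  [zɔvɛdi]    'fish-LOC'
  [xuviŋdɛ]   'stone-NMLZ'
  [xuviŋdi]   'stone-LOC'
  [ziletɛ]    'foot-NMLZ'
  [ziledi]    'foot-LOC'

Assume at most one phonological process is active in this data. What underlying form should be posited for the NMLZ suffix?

The NMLZ suffix surfaces as [-dɛ] and [-tɛ], depending on the final segment of the stem.
The LOC suffix, which begins with [d], is invariant after every stem; so [d] is not altered by any rule here.
So the underlying form is /-tɛ/, and voiceless stops become voiced after a nasal.

/-tɛ/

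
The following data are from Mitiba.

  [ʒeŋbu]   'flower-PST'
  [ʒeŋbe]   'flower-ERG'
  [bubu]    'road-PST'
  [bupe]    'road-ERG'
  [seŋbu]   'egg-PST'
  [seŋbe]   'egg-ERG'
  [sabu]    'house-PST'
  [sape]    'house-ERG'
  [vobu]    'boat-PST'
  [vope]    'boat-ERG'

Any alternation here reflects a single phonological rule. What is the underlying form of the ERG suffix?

The ERG suffix surfaces as [-be] and [-pe], depending on the final segment of the stem.
The PST suffix, which begins with [b], is invariant after every stem; so [b] is not altered by any rule here.
The ERG suffix is therefore /-pe/ underlyingly, with post-nasal voicing: voiceless stops become voiced after a nasal.

/-pe/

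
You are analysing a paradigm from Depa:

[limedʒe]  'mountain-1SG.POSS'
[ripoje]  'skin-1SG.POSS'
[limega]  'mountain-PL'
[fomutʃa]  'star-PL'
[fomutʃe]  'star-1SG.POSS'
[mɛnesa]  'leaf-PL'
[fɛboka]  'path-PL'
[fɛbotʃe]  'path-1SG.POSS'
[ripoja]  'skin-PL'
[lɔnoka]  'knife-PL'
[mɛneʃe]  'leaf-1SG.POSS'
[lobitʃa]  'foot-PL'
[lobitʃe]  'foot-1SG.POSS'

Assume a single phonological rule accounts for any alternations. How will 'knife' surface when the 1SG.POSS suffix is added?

In [fɛboka] and [fɛbotʃe] the final segment of 'path' alternates: [k] ~ [tʃ].
But 'star' keeps [tʃ] in both environments ([fomutʃa], [fomutʃe]), so there is no rule changing /tʃ/ to [k] before the PL suffix.
Therefore /k/ is basic and [tʃ] is derived by palatalization before a front vowel (/k/, /g/ and /s/ become palato-alveolar [tʃ], [dʒ] and [ʃ] before a front vowel).
The one attested form of 'knife', [lɔnoka], shows underlying /lɔnok/. Applying the same rule before a front vowel gives [lɔnotʃe].

[lɔnotʃe]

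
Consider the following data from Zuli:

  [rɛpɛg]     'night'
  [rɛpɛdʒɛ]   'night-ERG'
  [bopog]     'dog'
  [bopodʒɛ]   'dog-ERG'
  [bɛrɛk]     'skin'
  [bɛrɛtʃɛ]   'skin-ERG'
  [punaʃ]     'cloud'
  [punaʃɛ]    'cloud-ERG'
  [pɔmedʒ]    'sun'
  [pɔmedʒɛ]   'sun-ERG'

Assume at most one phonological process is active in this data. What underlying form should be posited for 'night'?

/rɛpɛg/

The stem for 'night' ends in [g] in [rɛpɛg] but [dʒ] in [rɛpɛdʒɛ].
Compare 'sun', with invariant [dʒ] in [pɔmedʒ] and [pɔmedʒɛ]: an analysis with underlying /dʒ/ and a rule producing [g] in isolation would wrongly predict alternation here too.
So /g/ is underlying, and a rule of palatalization before a front vowel — /k/ and /g/ become palato-alveolar [tʃ] and [dʒ] before a front vowel — gives [dʒ].
So 'night' = /rɛpɛg/.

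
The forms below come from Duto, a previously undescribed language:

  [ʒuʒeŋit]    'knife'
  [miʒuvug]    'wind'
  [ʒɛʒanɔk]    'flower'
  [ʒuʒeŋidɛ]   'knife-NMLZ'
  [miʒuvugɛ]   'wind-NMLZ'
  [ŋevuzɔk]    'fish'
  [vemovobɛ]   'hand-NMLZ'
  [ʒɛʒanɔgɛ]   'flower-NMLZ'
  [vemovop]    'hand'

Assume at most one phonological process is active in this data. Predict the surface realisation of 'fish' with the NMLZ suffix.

In [ʒɛʒanɔgɛ] and [ʒɛʒanɔk] the final segment of 'flower' alternates: [g] ~ [k].
If /g/ were underlying and a rule turned it into [k] in isolation, 'wind' would also alternate; but it has [g] in both [miʒuvugɛ] and [miʒuvug].
So /k/ is underlying, and a rule of intervocalic voicing — voiceless stops become voiced between vowels — gives [g].
From [ŋevuzɔk] the stem 'fish' is /ŋevuzɔk/; between vowels this yields [ŋevuzɔgɛ].

[ŋevuzɔgɛ]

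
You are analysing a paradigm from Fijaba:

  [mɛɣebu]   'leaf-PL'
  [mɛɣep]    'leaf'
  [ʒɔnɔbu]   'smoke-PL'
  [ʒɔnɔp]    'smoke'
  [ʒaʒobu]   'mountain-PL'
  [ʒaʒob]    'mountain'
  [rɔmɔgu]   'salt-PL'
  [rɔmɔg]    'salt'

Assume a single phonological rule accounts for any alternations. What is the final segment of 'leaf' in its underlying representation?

/p/

The stem for 'leaf' ends in [b] in [mɛɣebu] but [p] in [mɛɣep].
If /b/ were underlying and a rule turned it into [p] in isolation, 'mountain' would also alternate; but it has [b] in both [ʒaʒobu] and [ʒaʒob].
The underlying segment must be /p/; voiceless stops become voiced between vowels, yielding [b] there.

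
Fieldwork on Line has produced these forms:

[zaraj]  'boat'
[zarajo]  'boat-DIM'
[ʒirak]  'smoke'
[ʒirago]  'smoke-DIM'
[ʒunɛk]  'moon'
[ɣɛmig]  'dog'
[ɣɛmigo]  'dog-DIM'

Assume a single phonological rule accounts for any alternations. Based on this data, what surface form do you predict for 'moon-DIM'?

[ʒunɛgo]

The root 'smoke' surfaces as [ʒirak] and [ʒirago], with a stem-final [k] ~ [g] alternation.
Compare 'dog', with invariant [g] in [ɣɛmig] and [ɣɛmigo]: an analysis with underlying /g/ and a rule producing [k] in isolation would wrongly predict alternation here too.
The underlying segment must be /k/; voiceless stops become voiced between vowels, yielding [g] there.
The one attested form of 'moon', [ʒunɛk], shows underlying /ʒunɛk/. Applying the same rule between vowels gives [ʒunɛgo].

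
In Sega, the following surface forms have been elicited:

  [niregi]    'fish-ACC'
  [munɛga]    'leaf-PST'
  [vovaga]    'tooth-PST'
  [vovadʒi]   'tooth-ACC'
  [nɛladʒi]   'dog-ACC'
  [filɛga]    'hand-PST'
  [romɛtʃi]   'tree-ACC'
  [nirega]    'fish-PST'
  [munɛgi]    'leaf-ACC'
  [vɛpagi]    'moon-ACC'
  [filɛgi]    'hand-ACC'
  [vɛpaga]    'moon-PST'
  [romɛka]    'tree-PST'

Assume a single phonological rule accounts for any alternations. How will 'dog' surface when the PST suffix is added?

In [vovadʒi] and [vovaga] the final segment of 'tooth' alternates: [dʒ] ~ [g].
If /g/ were underlying and a rule turned it into [dʒ] before the ACC suffix, 'leaf' would also alternate; but it has [g] in both [munɛgi] and [munɛga].
The alternation reflects depalatalization: palato-alveolar /tʃ/ and /dʒ/ become [k] and [g] when no front vowel follows. /dʒ/ is underlying.
The one attested form of 'dog', [nɛladʒi], shows underlying /nɛladʒ/. Applying the same rule when no front vowel follows gives [nɛlaga].

[nɛlaga]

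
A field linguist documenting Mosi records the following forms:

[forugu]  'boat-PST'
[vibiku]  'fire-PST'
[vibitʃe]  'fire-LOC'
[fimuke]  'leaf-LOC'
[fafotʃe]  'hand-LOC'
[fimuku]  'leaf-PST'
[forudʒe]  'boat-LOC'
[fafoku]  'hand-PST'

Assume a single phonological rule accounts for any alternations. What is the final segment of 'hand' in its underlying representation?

/tʃ/

The root 'hand' surfaces as [fafotʃe] and [fafoku], with a stem-final [tʃ] ~ [k] alternation.
But 'leaf' keeps [k] in both environments ([fimuke], [fimuku]), so there is no rule changing /k/ to [tʃ] before the LOC suffix.
The underlying segment must be /tʃ/; palato-alveolar /tʃ/ and /dʒ/ become [k] and [g] when no front vowel follows, yielding [k] there.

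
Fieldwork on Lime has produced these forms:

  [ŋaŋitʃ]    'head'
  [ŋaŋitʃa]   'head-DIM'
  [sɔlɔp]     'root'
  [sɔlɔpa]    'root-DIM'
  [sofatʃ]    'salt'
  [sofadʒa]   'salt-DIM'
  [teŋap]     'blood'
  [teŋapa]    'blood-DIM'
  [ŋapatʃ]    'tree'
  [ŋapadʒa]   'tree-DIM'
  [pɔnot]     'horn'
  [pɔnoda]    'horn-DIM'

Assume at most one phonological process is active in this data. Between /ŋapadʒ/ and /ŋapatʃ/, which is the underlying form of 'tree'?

/ŋapadʒ/

The stem for 'tree' ends in [tʃ] in [ŋapatʃ] but [dʒ] in [ŋapadʒa].
If /tʃ/ were underlying and a rule turned it into [dʒ] before the DIM suffix, 'head' would also alternate; but it has [tʃ] in both [ŋaŋitʃ] and [ŋaŋitʃa].
The alternation reflects word-final obstruent devoicing: voiced obstruents become voiceless word-finally. /dʒ/ is underlying.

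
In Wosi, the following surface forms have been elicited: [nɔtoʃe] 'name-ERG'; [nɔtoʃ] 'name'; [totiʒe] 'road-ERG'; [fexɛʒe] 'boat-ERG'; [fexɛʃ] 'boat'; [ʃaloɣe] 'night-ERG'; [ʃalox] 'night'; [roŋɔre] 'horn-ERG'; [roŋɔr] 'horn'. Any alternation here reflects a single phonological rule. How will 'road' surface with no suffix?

[totiʃ]

The stem for 'boat' ends in [ʒ] in [fexɛʒe] but [ʃ] in [fexɛʃ].
If /ʃ/ were underlying and a rule turned it into [ʒ] before the ERG suffix, 'name' would also alternate; but it has [ʃ] in both [nɔtoʃe] and [nɔtoʃ].
So /ʒ/ is underlying, and a rule of word-final obstruent devoicing — voiced obstruents become voiceless word-finally — gives [ʃ].
From [totiʒe] the stem 'road' is /totiʒ/; word-finally this yields [totiʃ].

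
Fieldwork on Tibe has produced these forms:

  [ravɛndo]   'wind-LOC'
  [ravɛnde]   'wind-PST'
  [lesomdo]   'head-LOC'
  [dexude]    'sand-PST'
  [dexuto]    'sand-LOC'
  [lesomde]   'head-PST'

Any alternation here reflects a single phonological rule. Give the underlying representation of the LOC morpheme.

The LOC suffix surfaces as [-do] and [-to], depending on the final segment of the stem.
The PST suffix, which begins with [d], is invariant after every stem; so [d] is not altered by any rule here.
So the underlying form is /-to/, and voiceless stops become voiced after a nasal.

/-to/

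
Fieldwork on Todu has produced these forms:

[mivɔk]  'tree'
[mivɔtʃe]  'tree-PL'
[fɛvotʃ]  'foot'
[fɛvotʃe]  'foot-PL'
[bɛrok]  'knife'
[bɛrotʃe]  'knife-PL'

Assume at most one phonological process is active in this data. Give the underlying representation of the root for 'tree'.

In [mivɔk] and [mivɔtʃe] the final segment of 'tree' alternates: [k] ~ [tʃ].
Compare 'foot', with invariant [tʃ] in [fɛvotʃ] and [fɛvotʃe]: an analysis with underlying /tʃ/ and a rule producing [k] in isolation would wrongly predict alternation here too.
The alternation reflects palatalization before a front vowel: /k/ becomes palato-alveolar [tʃ] before a front vowel. /k/ is underlying.

/mivɔk/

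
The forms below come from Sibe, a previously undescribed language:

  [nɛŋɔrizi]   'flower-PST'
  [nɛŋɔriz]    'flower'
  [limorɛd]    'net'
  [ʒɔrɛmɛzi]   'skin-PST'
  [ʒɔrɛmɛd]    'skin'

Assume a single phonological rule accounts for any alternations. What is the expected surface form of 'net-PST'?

The root 'skin' surfaces as [ʒɔrɛmɛzi] and [ʒɔrɛmɛd], with a stem-final [z] ~ [d] alternation.
The stem 'flower' ([nɛŋɔrizi], [nɛŋɔriz]) shows [z] unchanged in both environments, so [z] cannot be basic with [d] derived in isolation.
The underlying segment must be /d/; voiced stops become fricatives between vowels, yielding [z] there.
The one attested form of 'net', [limorɛd], shows underlying /limorɛd/. Applying the same rule between vowels gives [limorɛzi].

[limorɛzi]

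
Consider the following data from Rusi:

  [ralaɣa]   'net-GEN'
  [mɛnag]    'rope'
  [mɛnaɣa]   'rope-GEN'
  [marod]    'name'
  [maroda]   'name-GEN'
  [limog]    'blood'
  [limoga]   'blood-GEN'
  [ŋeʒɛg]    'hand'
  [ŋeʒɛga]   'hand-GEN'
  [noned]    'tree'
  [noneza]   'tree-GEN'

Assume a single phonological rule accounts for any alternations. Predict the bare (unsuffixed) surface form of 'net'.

The root 'rope' surfaces as [mɛnag] and [mɛnaɣa], with a stem-final [g] ~ [ɣ] alternation.
If /g/ were underlying and a rule turned it into [ɣ] before the GEN suffix, 'blood' would also alternate; but it has [g] in both [limog] and [limoga].
Therefore /ɣ/ is basic and [g] is derived by word-final hardening (voiced fricatives become stops word-finally).
The one attested form of 'net', [ralaɣa], shows underlying /ralaɣ/. Applying the same rule word-finally gives [ralag].

[ralag]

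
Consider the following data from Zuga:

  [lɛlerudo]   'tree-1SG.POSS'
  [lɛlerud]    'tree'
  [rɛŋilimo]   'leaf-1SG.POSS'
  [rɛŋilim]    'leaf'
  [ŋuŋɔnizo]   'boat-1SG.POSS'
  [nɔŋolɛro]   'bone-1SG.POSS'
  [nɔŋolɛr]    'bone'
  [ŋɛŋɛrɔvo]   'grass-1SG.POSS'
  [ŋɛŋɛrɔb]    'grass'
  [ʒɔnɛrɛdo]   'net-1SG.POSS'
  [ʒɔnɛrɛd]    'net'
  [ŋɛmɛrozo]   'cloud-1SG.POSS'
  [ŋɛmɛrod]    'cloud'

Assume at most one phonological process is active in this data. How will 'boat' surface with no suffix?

[ŋuŋɔnid]

In [ŋɛmɛrozo] and [ŋɛmɛrod] the final segment of 'cloud' alternates: [z] ~ [d].
But 'net' keeps [d] in both environments ([ʒɔnɛrɛdo], [ʒɔnɛrɛd]), so there is no rule changing /d/ to [z] before the 1SG.POSS suffix.
Therefore /z/ is basic and [d] is derived by word-final hardening (voiced fricatives become stops word-finally).
The one attested form of 'boat', [ŋuŋɔnizo], shows underlying /ŋuŋɔniz/. Applying the same rule word-finally gives [ŋuŋɔnid].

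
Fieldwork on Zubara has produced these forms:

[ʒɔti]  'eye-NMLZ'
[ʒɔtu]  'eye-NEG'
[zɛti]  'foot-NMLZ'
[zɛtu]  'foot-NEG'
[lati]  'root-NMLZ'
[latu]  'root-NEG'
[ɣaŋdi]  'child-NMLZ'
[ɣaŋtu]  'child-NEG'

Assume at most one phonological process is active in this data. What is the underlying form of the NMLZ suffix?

/-di/

The NMLZ suffix surfaces as [-di] and [-ti], depending on the final segment of the stem.
By contrast the NEG suffix keeps its initial [t] throughout — that segment must be underlying.
The NMLZ suffix is therefore /-di/ underlyingly, with post-vocalic devoicing: voiced stops become voiceless after a vowel.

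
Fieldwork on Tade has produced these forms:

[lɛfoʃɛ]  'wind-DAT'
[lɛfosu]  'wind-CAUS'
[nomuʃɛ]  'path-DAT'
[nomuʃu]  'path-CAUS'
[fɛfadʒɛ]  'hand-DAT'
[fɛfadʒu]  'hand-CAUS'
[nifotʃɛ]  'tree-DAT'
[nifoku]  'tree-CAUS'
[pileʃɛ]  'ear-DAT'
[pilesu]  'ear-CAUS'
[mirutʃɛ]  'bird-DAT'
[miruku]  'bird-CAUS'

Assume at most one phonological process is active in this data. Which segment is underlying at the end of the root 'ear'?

/s/

The root 'ear' surfaces as [pileʃɛ] and [pilesu], with a stem-final [ʃ] ~ [s] alternation.
But 'path' keeps [ʃ] in both environments ([nomuʃɛ], [nomuʃu]), so there is no rule changing /ʃ/ to [s] before the CAUS suffix.
The underlying segment must be /s/; /k/ and /s/ become palato-alveolar [tʃ] and [ʃ] before a front vowel, yielding [ʃ] there.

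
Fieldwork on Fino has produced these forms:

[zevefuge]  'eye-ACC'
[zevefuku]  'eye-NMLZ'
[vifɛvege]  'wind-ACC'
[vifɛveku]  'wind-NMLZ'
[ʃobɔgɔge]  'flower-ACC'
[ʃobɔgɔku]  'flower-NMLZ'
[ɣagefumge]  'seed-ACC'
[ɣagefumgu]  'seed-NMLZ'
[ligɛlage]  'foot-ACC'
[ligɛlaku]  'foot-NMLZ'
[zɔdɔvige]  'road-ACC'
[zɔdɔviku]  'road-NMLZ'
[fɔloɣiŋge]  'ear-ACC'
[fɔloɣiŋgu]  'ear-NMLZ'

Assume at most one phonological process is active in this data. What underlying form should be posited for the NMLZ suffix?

/-ku/

The NMLZ morpheme has two allomorphs, [-gu] and [-ku].
The ACC suffix, which begins with [g], is invariant after every stem; so [g] is not altered by any rule here.
So the underlying form is /-ku/, and voiceless stops become voiced after a nasal.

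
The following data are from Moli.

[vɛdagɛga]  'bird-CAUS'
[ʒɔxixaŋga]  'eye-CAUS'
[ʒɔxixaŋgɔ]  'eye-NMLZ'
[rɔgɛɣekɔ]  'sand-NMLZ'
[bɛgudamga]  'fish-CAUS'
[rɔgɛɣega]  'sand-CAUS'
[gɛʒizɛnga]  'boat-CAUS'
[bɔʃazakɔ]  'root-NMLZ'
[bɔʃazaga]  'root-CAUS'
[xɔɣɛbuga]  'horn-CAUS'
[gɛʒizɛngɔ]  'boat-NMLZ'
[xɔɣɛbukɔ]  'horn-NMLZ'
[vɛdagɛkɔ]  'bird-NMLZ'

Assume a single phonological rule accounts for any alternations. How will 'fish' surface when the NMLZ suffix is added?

The NMLZ morpheme has two allomorphs, [-gɔ] and [-kɔ].
By contrast the CAUS suffix keeps its initial [g] throughout — that segment must be underlying.
The NMLZ suffix is therefore /-kɔ/ underlyingly, with post-nasal voicing: voiceless stops become voiced after a nasal.
After 'fish', which ends in a nasal, the suffix surfaces as [-gɔ], giving [bɛgudamgɔ].

[bɛgudamgɔ]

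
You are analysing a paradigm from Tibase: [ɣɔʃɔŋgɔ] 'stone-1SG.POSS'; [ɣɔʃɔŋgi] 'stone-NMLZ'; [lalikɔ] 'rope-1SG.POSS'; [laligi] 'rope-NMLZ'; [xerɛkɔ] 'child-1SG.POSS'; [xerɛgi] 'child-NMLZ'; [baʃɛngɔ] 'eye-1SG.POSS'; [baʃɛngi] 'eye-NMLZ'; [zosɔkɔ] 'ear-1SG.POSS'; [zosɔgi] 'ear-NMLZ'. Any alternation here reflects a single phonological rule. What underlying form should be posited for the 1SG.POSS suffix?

The 1SG.POSS morpheme has two allomorphs, [-gɔ] and [-kɔ].
By contrast the NMLZ suffix keeps its initial [g] throughout — that segment must be underlying.
So the underlying form is /-kɔ/, and voiceless stops become voiced after a nasal.

/-kɔ/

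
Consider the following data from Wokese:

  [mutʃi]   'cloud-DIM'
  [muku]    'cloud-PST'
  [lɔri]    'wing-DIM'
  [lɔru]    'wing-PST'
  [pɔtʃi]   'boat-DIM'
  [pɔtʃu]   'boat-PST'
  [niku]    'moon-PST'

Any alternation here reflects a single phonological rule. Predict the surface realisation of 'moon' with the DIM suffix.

[nitʃi]

In [mutʃi] and [muku] the final segment of 'cloud' alternates: [tʃ] ~ [k].
The stem 'boat' ([pɔtʃi], [pɔtʃu]) shows [tʃ] unchanged in both environments, so [tʃ] cannot be basic with [k] derived before the PST suffix.
The alternation reflects palatalization before a front vowel: /k/ becomes palato-alveolar [tʃ] before a front vowel. /k/ is underlying.
The one attested form of 'moon', [niku], shows underlying /nik/. Applying the same rule before a front vowel gives [nitʃi].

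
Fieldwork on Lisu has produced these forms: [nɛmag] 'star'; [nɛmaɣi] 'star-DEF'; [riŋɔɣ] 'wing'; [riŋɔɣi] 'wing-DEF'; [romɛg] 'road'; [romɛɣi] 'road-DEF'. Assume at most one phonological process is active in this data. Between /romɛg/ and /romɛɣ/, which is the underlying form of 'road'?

In [romɛg] and [romɛɣi] the final segment of 'road' alternates: [g] ~ [ɣ].
Compare 'wing', with invariant [ɣ] in [riŋɔɣ] and [riŋɔɣi]: an analysis with underlying /ɣ/ and a rule producing [g] in isolation would wrongly predict alternation here too.
So /g/ is underlying, and a rule of intervocalic spirantization — voiced stops become fricatives between vowels — gives [ɣ].

/romɛg/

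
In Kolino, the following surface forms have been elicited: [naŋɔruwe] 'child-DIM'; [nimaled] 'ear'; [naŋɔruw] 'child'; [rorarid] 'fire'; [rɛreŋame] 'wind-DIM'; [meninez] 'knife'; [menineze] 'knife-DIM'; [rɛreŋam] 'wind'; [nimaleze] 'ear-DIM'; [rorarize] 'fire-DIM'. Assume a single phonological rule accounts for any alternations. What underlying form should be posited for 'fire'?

'fire' shows [d] ~ [z] at the end of the stem ([rorarid] vs [rorarize]).
Compare 'knife', with invariant [z] in [meninez] and [menineze]: an analysis with underlying /z/ and a rule producing [d] in isolation would wrongly predict alternation here too.
So /d/ is underlying, and a rule of intervocalic spirantization — voiced stops become fricatives between vowels — gives [z].

/rorarid/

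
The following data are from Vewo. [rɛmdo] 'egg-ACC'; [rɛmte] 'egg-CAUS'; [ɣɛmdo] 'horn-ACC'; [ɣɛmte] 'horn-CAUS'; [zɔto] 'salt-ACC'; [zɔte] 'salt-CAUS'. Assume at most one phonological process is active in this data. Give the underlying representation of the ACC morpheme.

The ACC morpheme has two allomorphs, [-do] and [-to].
The CAUS suffix, which begins with [t], is invariant after every stem; so [t] is not altered by any rule here.
The ACC suffix is therefore /-do/ underlyingly, with post-vocalic devoicing: voiced stops become voiceless after a vowel.

/-do/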